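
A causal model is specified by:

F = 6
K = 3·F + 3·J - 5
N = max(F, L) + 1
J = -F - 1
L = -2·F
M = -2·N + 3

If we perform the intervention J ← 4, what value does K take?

25

Intervening sets J = 4 and removes its equation (J = -F - 1).
K = 3·F + 3·J - 5  [with F=6, J=4]  = 25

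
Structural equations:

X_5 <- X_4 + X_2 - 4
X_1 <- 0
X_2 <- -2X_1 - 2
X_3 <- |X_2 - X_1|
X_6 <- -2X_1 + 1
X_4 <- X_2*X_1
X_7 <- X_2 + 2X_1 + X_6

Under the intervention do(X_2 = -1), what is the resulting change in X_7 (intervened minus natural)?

Under do(X_2=-1), the mechanism X_2 <- -2X_1 - 2 is discarded; X_2 is fixed at -1.
X_6 = -2X_1 + 1  [with X_1=0]  = 1
X_7 = X_2 + 2X_1 + X_6  [with X_2=-1, X_1=0, X_6=1]  = 0
Without intervention: X_2 = -2X_1 - 2  [with X_1=0]  = -2; X_6 = -2X_1 + 1  [with X_1=0]  = 1; X_7 = X_2 + 2X_1 + X_6  [with X_2=-2, X_1=0, X_6=1]  = -1.
Change = 0 − (-1) = 1.

1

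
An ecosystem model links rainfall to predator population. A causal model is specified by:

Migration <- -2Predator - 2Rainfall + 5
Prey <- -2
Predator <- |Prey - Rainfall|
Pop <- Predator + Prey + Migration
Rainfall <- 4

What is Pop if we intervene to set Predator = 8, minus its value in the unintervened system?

do(Predator=8) replaces the equation Predator <- |Prey - Rainfall| with the constant Predator = 8.
Migration = -2Predator - 2Rainfall + 5  [with Predator=8, Rainfall=4]  = -19
Pop = Predator + Prey + Migration  [with Predator=8, Prey=-2, Migration=-19]  = -13
Without intervention: Predator = |Prey - Rainfall|  [with Prey=-2, Rainfall=4]  = 6; Migration = -2Predator - 2Rainfall + 5  [with Predator=6, Rainfall=4]  = -15; Pop = Predator + Prey + Migration  [with Predator=6, Prey=-2, Migration=-15]  = -11.
Change = -13 − (-11) = -2.

-2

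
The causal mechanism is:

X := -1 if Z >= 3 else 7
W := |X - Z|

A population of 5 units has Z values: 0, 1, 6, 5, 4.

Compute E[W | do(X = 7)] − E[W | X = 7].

-2.7

Every unit gets X=7 under the intervention. W values become 7, 6, 1, 2, 3; E[W|do(X=7)] = 3.8.
E[W|X=7] averages over only the 2 units with X=7 (Z = 0, 1): W = 7, 6, mean 6.5.
Difference = 3.8 − 6.5 = -2.7.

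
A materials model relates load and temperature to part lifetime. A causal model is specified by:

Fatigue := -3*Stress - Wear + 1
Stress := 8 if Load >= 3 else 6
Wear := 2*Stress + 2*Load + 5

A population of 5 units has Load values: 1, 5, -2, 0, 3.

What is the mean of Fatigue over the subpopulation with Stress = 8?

Observing Stress=8 restricts to units where Stress's equation naturally yields 8: Load ∈ {5, 3}. In that subpopulation Fatigue = -54, -50, mean -52.

-52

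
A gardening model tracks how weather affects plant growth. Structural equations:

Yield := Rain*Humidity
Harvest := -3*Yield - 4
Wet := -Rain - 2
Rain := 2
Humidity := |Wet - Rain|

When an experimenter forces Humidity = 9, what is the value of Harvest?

do(Humidity=9) replaces the equation Humidity := |Wet - Rain| with the constant Humidity = 9.
Yield = Rain*Humidity  [with Rain=2, Humidity=9]  = 18
Harvest = -3*Yield - 4  [with Yield=18]  = -58

-58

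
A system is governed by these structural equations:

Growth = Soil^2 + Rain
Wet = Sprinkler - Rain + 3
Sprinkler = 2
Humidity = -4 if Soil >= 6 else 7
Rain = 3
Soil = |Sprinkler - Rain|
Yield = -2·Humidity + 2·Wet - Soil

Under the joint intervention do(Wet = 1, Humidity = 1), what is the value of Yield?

Setting Wet = 1, Humidity = 1 by intervention discards those variables' equations.
Soil = |Sprinkler - Rain|  [with Sprinkler=2, Rain=3]  = 1
Yield = -2·Humidity + 2·Wet - Soil  [with Humidity=1, Wet=1, Soil=1]  = -1

-1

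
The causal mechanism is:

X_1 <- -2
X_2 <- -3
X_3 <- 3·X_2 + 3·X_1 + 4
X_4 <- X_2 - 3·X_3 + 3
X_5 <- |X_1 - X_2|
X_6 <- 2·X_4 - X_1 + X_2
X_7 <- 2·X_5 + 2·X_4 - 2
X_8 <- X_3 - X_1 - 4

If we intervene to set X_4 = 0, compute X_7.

0

The intervention breaks the incoming arrows to X_4: X_4 <- X_2 - 3·X_3 + 3 no longer applies, and X_4 = 0.
X_5 = |X_1 - X_2|  [with X_1=-2, X_2=-3]  = 1
X_7 = 2·X_5 + 2·X_4 - 2  [with X_5=1, X_4=0]  = 0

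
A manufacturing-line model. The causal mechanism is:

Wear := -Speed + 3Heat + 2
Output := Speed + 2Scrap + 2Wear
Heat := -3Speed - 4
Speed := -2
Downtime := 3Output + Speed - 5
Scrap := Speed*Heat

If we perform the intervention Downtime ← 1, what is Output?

do(Downtime=1) replaces the equation Downtime := 3Output + Speed - 5 with the constant Downtime = 1.
Since Output is not a descendant of the intervened variable, it is unaffected.
Heat = -3Speed - 4  [with Speed=-2]  = 2
Wear = -Speed + 3Heat + 2  [with Speed=-2, Heat=2]  = 10
Scrap = Speed*Heat  [with Speed=-2, Heat=2]  = -4
Output = Speed + 2Scrap + 2Wear  [with Speed=-2, Scrap=-4, Wear=10]  = 10

10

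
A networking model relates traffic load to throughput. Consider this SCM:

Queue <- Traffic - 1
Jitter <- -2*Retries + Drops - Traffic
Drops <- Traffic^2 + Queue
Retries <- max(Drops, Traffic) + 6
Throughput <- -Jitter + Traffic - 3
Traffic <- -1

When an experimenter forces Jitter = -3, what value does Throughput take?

The intervention breaks the incoming arrows to Jitter: Jitter <- -2*Retries + Drops - Traffic no longer applies, and Jitter = -3.
Throughput = -Jitter + Traffic - 3  [with Jitter=-3, Traffic=-1]  = -1

-1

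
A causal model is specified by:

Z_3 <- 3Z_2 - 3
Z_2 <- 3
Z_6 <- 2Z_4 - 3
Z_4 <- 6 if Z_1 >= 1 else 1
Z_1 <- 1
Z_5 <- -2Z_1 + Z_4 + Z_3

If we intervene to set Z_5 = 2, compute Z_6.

9

The intervention breaks the incoming arrows to Z_5: Z_5 <- -2Z_1 + Z_4 + Z_3 no longer applies, and Z_5 = 2.
Since Z_6 is not a descendant of the intervened variable, it is unaffected.
Z_4 = 6 if Z_1 >= 1 else 1  [with Z_1=1]  = 6
Z_6 = 2Z_4 - 3  [with Z_4=6]  = 9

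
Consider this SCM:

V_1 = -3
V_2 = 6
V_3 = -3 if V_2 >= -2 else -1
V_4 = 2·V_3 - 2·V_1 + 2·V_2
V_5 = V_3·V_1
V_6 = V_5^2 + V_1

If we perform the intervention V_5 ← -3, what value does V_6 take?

6

The intervention breaks the incoming arrows to V_5: V_5 = V_3·V_1 no longer applies, and V_5 = -3.
V_6 = V_5^2 + V_1  [with V_5=-3, V_1=-3]  = 6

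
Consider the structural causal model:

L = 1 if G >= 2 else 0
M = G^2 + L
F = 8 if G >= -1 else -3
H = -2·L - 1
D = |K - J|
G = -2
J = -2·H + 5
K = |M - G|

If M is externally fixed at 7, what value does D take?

2

The intervention breaks the incoming arrows to M: M = G^2 + L no longer applies, and M = 7.
L = 1 if G >= 2 else 0  [with G=-2]  = 0
H = -2·L - 1  [with L=0]  = -1
J = -2·H + 5  [with H=-1]  = 7
K = |M - G|  [with M=7, G=-2]  = 9
D = |K - J|  [with K=9, J=7]  = 2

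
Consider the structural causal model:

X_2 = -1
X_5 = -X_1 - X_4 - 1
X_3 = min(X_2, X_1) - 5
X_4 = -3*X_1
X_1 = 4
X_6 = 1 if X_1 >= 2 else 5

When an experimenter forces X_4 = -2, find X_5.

Intervening sets X_4 = -2 and removes its equation (X_4 = -3*X_1).
X_5 = -X_1 - X_4 - 1  [with X_1=4, X_4=-2]  = -3

-3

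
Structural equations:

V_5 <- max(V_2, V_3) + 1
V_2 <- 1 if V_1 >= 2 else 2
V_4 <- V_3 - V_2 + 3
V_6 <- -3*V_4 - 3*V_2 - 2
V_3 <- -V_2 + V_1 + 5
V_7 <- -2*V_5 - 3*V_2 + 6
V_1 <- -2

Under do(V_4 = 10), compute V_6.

-38

Under do(V_4=10), the mechanism V_4 <- V_3 - V_2 + 3 is discarded; V_4 is fixed at 10.
V_2 = 1 if V_1 >= 2 else 2  [with V_1=-2]  = 2
V_6 = -3*V_4 - 3*V_2 - 2  [with V_4=10, V_2=2]  = -38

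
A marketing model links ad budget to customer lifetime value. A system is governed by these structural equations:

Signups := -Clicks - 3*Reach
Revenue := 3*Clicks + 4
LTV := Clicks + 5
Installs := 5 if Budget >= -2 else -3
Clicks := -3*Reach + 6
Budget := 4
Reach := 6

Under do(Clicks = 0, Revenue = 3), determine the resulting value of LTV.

Under do(Clicks = 0, Revenue = 3), each intervened variable's structural equation is replaced by its fixed value.
LTV = Clicks + 5  [with Clicks=0]  = 5

5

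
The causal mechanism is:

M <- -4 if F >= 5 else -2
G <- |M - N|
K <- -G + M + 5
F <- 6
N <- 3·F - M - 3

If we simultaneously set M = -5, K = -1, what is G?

25

The joint intervention fixes M = -5, K = -1, removing each variable's own equation.
N = 3·F - M - 3  [with F=6, M=-5]  = 20
G = |M - N|  [with M=-5, N=20]  = 25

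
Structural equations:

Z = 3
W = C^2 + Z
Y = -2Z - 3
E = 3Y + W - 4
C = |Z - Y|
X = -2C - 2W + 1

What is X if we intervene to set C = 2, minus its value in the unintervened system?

The intervention breaks the incoming arrows to C: C = |Z - Y| no longer applies, and C = 2.
W = C^2 + Z  [with C=2, Z=3]  = 7
X = -2C - 2W + 1  [with C=2, W=7]  = -17
Without intervention: Y = -2Z - 3  [with Z=3]  = -9; C = |Z - Y|  [with Z=3, Y=-9]  = 12; W = C^2 + Z  [with C=12, Z=3]  = 147; X = -2C - 2W + 1  [with C=12, W=147]  = -317.
Change = -17 − (-317) = 300.

300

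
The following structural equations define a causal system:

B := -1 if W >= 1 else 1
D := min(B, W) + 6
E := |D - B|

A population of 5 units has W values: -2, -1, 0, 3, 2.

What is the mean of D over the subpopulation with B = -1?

E[D|B=-1] averages over only the 2 units with B=-1 (W = 3, 2): D = 5, 5, mean 5.

5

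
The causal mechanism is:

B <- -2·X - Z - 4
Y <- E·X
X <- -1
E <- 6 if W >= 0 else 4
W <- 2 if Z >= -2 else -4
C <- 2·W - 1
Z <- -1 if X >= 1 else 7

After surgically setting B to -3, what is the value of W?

2

The intervention breaks the incoming arrows to B: B <- -2·X - Z - 4 no longer applies, and B = -3.
W is not downstream of the intervention, so its value is determined by the original equations.
Z = -1 if X >= 1 else 7  [with X=-1]  = 7
W = 2 if Z >= -2 else -4  [with Z=7]  = 2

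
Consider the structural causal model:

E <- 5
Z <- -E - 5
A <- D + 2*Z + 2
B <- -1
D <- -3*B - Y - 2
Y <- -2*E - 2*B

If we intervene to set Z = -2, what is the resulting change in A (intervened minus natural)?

16

The intervention breaks the incoming arrows to Z: Z <- -E - 5 no longer applies, and Z = -2.
Y = -2*E - 2*B  [with E=5, B=-1]  = -8
D = -3*B - Y - 2  [with B=-1, Y=-8]  = 9
A = D + 2*Z + 2  [with D=9, Z=-2]  = 7
Without intervention: Y = -2*E - 2*B  [with E=5, B=-1]  = -8; D = -3*B - Y - 2  [with B=-1, Y=-8]  = 9; Z = -E - 5  [with E=5]  = -10; A = D + 2*Z + 2  [with D=9, Z=-10]  = -9.
Change = 7 − (-9) = 16.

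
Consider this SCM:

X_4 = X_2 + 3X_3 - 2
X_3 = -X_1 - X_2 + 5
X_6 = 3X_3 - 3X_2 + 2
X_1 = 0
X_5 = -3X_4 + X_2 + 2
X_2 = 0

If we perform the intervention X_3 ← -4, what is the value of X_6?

-10

The intervention breaks the incoming arrows to X_3: X_3 = -X_1 - X_2 + 5 no longer applies, and X_3 = -4.
X_6 = 3X_3 - 3X_2 + 2  [with X_3=-4, X_2=0]  = -10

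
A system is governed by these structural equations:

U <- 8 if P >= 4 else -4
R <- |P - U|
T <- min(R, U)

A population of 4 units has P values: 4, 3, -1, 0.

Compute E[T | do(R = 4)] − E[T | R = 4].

-2

Under do(R=4), R's equation is replaced by R=4 for every unit. Per-unit T: 4, -4, -4, -4. Mean = -2.
Observing R=4 restricts to units where R's equation naturally yields 4: P ∈ {4, 0}. In that subpopulation T = 4, -4, mean 0.
Difference = -2 − 0 = -2.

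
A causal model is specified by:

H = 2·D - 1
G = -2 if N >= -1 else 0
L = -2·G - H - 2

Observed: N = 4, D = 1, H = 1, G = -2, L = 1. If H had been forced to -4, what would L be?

6

do(H=-4) replaces the equation H = 2·D - 1 with the constant H = -4.
G = -2 if N >= -1 else 0  [with N=4]  = -2
L = -2·G - H - 2  [with G=-2, H=-4]  = 6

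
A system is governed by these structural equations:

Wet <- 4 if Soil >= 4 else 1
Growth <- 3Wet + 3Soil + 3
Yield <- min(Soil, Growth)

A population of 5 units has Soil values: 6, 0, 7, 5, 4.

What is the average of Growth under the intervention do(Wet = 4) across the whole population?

Every unit gets Wet=4 under the intervention. Growth values become 33, 15, 36, 30, 27; E[Growth|do(Wet=4)] = 28.2.

28.2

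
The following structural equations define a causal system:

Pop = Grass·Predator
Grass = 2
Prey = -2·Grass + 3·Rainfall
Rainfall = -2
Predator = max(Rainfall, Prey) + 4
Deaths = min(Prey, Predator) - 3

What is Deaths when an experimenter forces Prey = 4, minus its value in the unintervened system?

14

do(Prey=4) replaces the equation Prey = -2·Grass + 3·Rainfall with the constant Prey = 4.
Predator = max(Rainfall, Prey) + 4  [with Rainfall=-2, Prey=4]  = 8
Deaths = min(Prey, Predator) - 3  [with Prey=4, Predator=8]  = 1
Without intervention: Prey = -2·Grass + 3·Rainfall  [with Grass=2, Rainfall=-2]  = -10; Predator = max(Rainfall, Prey) + 4  [with Rainfall=-2, Prey=-10]  = 2; Deaths = min(Prey, Predator) - 3  [with Prey=-10, Predator=2]  = -13.
Change = 1 − (-13) = 14.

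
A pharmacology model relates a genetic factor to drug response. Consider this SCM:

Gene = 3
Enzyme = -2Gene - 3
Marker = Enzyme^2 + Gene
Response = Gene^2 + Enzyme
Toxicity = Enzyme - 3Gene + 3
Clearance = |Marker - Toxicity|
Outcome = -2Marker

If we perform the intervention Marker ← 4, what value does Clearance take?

The intervention breaks the incoming arrows to Marker: Marker = Enzyme^2 + Gene no longer applies, and Marker = 4.
Enzyme = -2Gene - 3  [with Gene=3]  = -9
Toxicity = Enzyme - 3Gene + 3  [with Enzyme=-9, Gene=3]  = -15
Clearance = |Marker - Toxicity|  [with Marker=4, Toxicity=-15]  = 19

19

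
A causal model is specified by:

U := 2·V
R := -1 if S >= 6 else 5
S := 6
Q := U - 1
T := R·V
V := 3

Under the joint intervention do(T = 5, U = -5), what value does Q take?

-6

Under do(T = 5, U = -5), each intervened variable's structural equation is replaced by its fixed value.
Q = U - 1  [with U=-5]  = -6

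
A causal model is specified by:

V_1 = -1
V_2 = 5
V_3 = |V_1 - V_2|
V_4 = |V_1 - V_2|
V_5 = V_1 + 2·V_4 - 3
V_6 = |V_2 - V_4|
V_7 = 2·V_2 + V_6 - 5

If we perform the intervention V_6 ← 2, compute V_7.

Intervening sets V_6 = 2 and removes its equation (V_6 = |V_2 - V_4|).
V_7 = 2·V_2 + V_6 - 5  [with V_2=5, V_6=2]  = 7

7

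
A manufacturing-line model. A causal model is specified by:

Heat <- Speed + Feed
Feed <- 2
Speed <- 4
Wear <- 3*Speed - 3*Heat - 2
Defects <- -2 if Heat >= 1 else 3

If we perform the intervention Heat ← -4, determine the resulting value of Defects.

do(Heat=-4) replaces the equation Heat <- Speed + Feed with the constant Heat = -4.
Defects = -2 if Heat >= 1 else 3  [with Heat=-4]  = 3

3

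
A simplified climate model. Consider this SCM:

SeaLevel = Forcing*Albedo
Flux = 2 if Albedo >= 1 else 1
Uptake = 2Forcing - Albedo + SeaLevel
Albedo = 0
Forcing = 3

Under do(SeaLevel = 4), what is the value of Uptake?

10

do(SeaLevel=4) replaces the equation SeaLevel = Forcing*Albedo with the constant SeaLevel = 4.
Uptake = 2Forcing - Albedo + SeaLevel  [with Forcing=3, Albedo=0, SeaLevel=4]  = 10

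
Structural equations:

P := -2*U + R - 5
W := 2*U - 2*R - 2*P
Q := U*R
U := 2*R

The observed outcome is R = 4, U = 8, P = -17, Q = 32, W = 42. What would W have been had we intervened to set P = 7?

do(P=7) replaces the equation P := -2*U + R - 5 with the constant P = 7.
U = 2*R  [with R=4]  = 8
W = 2*U - 2*R - 2*P  [with U=8, R=4, P=7]  = -6

-6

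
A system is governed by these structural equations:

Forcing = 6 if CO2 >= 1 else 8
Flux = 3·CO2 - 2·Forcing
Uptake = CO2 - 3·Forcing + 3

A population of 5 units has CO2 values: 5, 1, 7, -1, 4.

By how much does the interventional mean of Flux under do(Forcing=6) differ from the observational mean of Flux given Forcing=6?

do(Forcing=6) breaks Forcing's dependence on CO2. With Forcing=6 fixed, Flux across the units is 3, -9, 9, -15, 0, mean -2.4.
Observing Forcing=6 restricts to units where Forcing's equation naturally yields 6: CO2 ∈ {5, 1, 7, 4}. In that subpopulation Flux = 3, -9, 9, 0, mean 0.75.
Difference = -2.4 − 0.75 = -3.15.

-3.15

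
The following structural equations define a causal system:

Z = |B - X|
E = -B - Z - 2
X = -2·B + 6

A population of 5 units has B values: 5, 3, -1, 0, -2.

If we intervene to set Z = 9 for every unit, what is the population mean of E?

Under do(Z=9), Z's equation is replaced by Z=9 for every unit. Per-unit E: -16, -14, -10, -11, -9. Mean = -12.

-12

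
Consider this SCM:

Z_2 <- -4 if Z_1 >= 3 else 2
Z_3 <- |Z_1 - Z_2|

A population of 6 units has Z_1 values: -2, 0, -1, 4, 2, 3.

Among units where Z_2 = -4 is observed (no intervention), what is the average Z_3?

7.5

Observing Z_2=-4 restricts to units where Z_2's equation naturally yields -4: Z_1 ∈ {4, 3}. In that subpopulation Z_3 = 8, 7, mean 7.5.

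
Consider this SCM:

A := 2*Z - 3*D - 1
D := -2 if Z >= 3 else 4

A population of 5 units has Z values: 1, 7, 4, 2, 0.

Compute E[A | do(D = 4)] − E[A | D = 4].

3.6

The intervention sets D=4 in all 5 units regardless of Z. Recomputing A per unit gives -11, 1, -5, -9, -13; average -7.4.
E[A|D=4] averages over only the 3 units with D=4 (Z = 1, 2, 0): A = -11, -9, -13, mean -11.
Difference = -7.4 − (-11) = 3.6.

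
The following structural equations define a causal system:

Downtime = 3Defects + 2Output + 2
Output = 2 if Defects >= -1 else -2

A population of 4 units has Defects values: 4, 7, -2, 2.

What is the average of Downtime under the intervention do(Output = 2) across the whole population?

14.25

do(Output=2) breaks Output's dependence on Defects. With Output=2 fixed, Downtime across the units is 18, 27, 0, 12, mean 14.25.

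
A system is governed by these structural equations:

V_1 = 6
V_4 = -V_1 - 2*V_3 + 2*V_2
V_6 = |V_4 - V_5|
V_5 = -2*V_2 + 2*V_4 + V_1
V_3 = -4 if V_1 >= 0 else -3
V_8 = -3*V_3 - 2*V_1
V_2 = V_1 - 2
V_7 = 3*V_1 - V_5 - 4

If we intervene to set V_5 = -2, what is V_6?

The intervention breaks the incoming arrows to V_5: V_5 = -2*V_2 + 2*V_4 + V_1 no longer applies, and V_5 = -2.
V_2 = V_1 - 2  [with V_1=6]  = 4
V_3 = -4 if V_1 >= 0 else -3  [with V_1=6]  = -4
V_4 = -V_1 - 2*V_3 + 2*V_2  [with V_1=6, V_3=-4, V_2=4]  = 10
V_6 = |V_4 - V_5|  [with V_4=10, V_5=-2]  = 12

12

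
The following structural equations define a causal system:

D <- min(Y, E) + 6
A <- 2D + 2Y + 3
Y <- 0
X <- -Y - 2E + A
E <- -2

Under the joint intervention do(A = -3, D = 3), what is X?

The joint intervention fixes A = -3, D = 3, removing each variable's own equation.
X = -Y - 2E + A  [with Y=0, E=-2, A=-3]  = 1

1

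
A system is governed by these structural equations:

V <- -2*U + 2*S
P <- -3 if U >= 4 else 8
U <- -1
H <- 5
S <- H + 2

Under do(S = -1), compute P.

8

Under do(S=-1), the mechanism S <- H + 2 is discarded; S is fixed at -1.
Since P is not a descendant of the intervened variable, it is unaffected.
P = -3 if U >= 4 else 8  [with U=-1]  = 8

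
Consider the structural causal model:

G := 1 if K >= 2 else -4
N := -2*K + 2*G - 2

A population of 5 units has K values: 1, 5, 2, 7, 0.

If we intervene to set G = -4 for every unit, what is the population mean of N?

The intervention sets G=-4 in all 5 units regardless of K. Recomputing N per unit gives -12, -20, -14, -24, -10; average -16.

-16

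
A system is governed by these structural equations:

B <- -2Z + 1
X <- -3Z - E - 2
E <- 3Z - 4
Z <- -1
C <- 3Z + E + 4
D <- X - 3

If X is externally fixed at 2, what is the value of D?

Under do(X=2), the mechanism X <- -3Z - E - 2 is discarded; X is fixed at 2.
D = X - 3  [with X=2]  = -1

-1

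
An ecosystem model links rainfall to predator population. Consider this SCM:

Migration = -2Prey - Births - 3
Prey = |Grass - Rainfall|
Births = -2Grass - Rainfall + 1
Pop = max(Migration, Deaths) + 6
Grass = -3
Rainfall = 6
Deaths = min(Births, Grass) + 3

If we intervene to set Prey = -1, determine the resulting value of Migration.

-2

The intervention breaks the incoming arrows to Prey: Prey = |Grass - Rainfall| no longer applies, and Prey = -1.
Births = -2Grass - Rainfall + 1  [with Grass=-3, Rainfall=6]  = 1
Migration = -2Prey - Births - 3  [with Prey=-1, Births=1]  = -2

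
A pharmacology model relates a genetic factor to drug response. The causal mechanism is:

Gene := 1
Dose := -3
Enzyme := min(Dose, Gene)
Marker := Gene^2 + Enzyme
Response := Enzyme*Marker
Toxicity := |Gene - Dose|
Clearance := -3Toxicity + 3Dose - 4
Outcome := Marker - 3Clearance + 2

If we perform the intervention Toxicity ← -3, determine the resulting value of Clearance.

Intervening sets Toxicity = -3 and removes its equation (Toxicity := |Gene - Dose|).
Clearance = -3Toxicity + 3Dose - 4  [with Toxicity=-3, Dose=-3]  = -4

-4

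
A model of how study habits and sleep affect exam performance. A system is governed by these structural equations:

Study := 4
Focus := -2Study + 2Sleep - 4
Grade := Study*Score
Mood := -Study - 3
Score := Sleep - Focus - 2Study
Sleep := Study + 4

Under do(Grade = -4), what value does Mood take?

do(Grade=-4) replaces the equation Grade := Study*Score with the constant Grade = -4.
Since Mood is not a descendant of the intervened variable, it is unaffected.
Mood = -Study - 3  [with Study=4]  = -7

-7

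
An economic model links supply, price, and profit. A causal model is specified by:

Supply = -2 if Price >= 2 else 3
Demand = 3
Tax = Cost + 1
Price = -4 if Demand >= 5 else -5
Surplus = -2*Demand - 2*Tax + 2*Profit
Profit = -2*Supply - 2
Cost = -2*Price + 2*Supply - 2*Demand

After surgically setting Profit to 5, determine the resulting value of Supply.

3

do(Profit=5) replaces the equation Profit = -2*Supply - 2 with the constant Profit = 5.
Supply is not downstream of the intervention, so its value is determined by the original equations.
Price = -4 if Demand >= 5 else -5  [with Demand=3]  = -5
Supply = -2 if Price >= 2 else 3  [with Price=-5]  = 3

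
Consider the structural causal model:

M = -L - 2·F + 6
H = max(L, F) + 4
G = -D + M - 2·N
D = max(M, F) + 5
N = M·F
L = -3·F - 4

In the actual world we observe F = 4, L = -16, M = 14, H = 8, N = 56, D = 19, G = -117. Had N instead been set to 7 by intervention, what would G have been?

-19

Under do(N=7), the mechanism N = M·F is discarded; N is fixed at 7.
L = -3·F - 4  [with F=4]  = -16
M = -L - 2·F + 6  [with L=-16, F=4]  = 14
D = max(M, F) + 5  [with M=14, F=4]  = 19
G = -D + M - 2·N  [with D=19, M=14, N=7]  = -19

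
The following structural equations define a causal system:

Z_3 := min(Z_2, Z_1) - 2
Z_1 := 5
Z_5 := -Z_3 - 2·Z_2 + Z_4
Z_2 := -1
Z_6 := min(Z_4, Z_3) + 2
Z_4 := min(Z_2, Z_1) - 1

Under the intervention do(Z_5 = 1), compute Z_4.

-2

The intervention breaks the incoming arrows to Z_5: Z_5 := -Z_3 - 2·Z_2 + Z_4 no longer applies, and Z_5 = 1.
Since Z_4 is not a descendant of the intervened variable, it is unaffected.
Z_4 = min(Z_2, Z_1) - 1  [with Z_2=-1, Z_1=5]  = -2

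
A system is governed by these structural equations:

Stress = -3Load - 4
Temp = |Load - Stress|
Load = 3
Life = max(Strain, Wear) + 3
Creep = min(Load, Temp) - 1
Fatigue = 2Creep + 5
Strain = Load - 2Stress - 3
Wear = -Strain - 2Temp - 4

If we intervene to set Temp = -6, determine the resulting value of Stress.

The intervention breaks the incoming arrows to Temp: Temp = |Load - Stress| no longer applies, and Temp = -6.
Since Stress is not a descendant of the intervened variable, it is unaffected.
Stress = -3Load - 4  [with Load=3]  = -13

-13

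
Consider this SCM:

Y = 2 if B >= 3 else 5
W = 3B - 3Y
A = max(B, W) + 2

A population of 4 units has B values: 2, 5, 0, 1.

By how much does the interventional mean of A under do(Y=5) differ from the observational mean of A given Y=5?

The intervention sets Y=5 in all 4 units regardless of B. Recomputing A per unit gives 4, 7, 2, 3; average 4.
E[A|Y=5] averages over only the 3 units with Y=5 (B = 2, 0, 1): A = 4, 2, 3, mean 3.
Difference = 4 − 3 = 1.

1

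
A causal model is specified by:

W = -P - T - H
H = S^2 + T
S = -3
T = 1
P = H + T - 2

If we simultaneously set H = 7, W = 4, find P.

6

The joint intervention fixes H = 7, W = 4, removing each variable's own equation.
P = H + T - 2  [with H=7, T=1]  = 6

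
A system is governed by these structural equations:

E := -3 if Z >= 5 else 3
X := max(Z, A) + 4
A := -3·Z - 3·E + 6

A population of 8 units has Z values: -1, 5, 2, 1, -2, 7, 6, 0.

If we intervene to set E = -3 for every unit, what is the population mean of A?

8.25

do(E=-3) breaks E's dependence on Z. With E=-3 fixed, A across the units is 18, 0, 9, 12, 21, -6, -3, 15, mean 8.25.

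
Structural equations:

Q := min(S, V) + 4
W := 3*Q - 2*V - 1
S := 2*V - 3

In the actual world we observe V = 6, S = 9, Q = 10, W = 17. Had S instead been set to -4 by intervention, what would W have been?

Under do(S=-4), the mechanism S := 2*V - 3 is discarded; S is fixed at -4.
Q = min(S, V) + 4  [with S=-4, V=6]  = 0
W = 3*Q - 2*V - 1  [with Q=0, V=6]  = -13

-13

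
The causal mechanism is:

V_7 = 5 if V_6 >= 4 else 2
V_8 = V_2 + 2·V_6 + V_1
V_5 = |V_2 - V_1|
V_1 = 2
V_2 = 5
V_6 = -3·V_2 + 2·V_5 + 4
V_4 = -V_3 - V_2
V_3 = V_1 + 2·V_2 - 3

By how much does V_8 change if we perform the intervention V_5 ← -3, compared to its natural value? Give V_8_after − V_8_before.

do(V_5=-3) replaces the equation V_5 = |V_2 - V_1| with the constant V_5 = -3.
V_6 = -3·V_2 + 2·V_5 + 4  [with V_2=5, V_5=-3]  = -17
V_8 = V_2 + 2·V_6 + V_1  [with V_2=5, V_6=-17, V_1=2]  = -27
Without intervention: V_5 = |V_2 - V_1|  [with V_2=5, V_1=2]  = 3; V_6 = -3·V_2 + 2·V_5 + 4  [with V_2=5, V_5=3]  = -5; V_8 = V_2 + 2·V_6 + V_1  [with V_2=5, V_6=-5, V_1=2]  = -3.
Change = -27 − (-3) = -24.

-24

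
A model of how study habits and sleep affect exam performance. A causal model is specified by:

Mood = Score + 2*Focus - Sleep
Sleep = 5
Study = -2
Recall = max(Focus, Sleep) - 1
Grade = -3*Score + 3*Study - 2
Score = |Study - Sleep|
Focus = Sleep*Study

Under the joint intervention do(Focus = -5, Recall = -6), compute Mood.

The joint intervention fixes Focus = -5, Recall = -6, removing each variable's own equation.
Score = |Study - Sleep|  [with Study=-2, Sleep=5]  = 7
Mood = Score + 2*Focus - Sleep  [with Score=7, Focus=-5, Sleep=5]  = -8

-8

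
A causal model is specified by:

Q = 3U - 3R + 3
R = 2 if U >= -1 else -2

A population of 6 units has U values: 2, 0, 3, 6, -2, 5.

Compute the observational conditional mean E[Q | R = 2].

Observing R=2 restricts to units where R's equation naturally yields 2: U ∈ {2, 0, 3, 6, 5}. In that subpopulation Q = 3, -3, 6, 15, 12, mean 6.6.

6.6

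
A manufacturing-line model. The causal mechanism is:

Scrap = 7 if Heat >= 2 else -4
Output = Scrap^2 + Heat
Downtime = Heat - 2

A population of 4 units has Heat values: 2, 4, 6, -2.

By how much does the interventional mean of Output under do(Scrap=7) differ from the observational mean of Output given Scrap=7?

The intervention sets Scrap=7 in all 4 units regardless of Heat. Recomputing Output per unit gives 51, 53, 55, 47; average 51.5.
E[Output|Scrap=7] averages over only the 3 units with Scrap=7 (Heat = 2, 4, 6): Output = 51, 53, 55, mean 53.
Difference = 51.5 − 53 = -1.5.

-1.5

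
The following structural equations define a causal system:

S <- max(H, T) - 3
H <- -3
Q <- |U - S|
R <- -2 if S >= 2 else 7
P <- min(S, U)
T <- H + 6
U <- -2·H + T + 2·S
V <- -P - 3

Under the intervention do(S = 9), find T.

3

Under do(S=9), the mechanism S <- max(H, T) - 3 is discarded; S is fixed at 9.
Since T is not a descendant of the intervened variable, it is unaffected.
T = H + 6  [with H=-3]  = 3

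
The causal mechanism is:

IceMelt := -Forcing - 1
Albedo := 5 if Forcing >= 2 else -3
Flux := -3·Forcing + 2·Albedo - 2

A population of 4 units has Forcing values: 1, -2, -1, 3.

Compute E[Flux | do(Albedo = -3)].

The intervention sets Albedo=-3 in all 4 units regardless of Forcing. Recomputing Flux per unit gives -11, -2, -5, -17; average -8.75.

-8.75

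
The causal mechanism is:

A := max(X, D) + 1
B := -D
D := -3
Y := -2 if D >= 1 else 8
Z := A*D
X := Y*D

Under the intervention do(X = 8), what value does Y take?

8

Under do(X=8), the mechanism X := Y*D is discarded; X is fixed at 8.
Since Y is not a descendant of the intervened variable, it is unaffected.
Y = -2 if D >= 1 else 8  [with D=-3]  = 8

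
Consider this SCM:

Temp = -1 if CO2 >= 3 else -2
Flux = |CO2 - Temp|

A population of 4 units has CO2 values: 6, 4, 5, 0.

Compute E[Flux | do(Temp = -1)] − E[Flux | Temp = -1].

-1.25

do(Temp=-1) breaks Temp's dependence on CO2. With Temp=-1 fixed, Flux across the units is 7, 5, 6, 1, mean 4.75.
E[Flux|Temp=-1] averages over only the 3 units with Temp=-1 (CO2 = 6, 4, 5): Flux = 7, 5, 6, mean 6.
Difference = 4.75 − 6 = -1.25.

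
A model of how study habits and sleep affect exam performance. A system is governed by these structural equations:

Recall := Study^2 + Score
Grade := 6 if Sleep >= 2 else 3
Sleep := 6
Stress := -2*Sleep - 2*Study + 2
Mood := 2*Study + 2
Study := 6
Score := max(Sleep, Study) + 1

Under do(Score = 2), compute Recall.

Under do(Score=2), the mechanism Score := max(Sleep, Study) + 1 is discarded; Score is fixed at 2.
Recall = Study^2 + Score  [with Study=6, Score=2]  = 38

38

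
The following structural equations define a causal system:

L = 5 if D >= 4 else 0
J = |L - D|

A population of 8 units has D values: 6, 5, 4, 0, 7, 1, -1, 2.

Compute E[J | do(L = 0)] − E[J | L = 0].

2.25

Under do(L=0), L's equation is replaced by L=0 for every unit. Per-unit J: 6, 5, 4, 0, 7, 1, 1, 2. Mean = 3.25.
Observing L=0 restricts to units where L's equation naturally yields 0: D ∈ {0, 1, -1, 2}. In that subpopulation J = 0, 1, 1, 2, mean 1.
Difference = 3.25 − 1 = 2.25.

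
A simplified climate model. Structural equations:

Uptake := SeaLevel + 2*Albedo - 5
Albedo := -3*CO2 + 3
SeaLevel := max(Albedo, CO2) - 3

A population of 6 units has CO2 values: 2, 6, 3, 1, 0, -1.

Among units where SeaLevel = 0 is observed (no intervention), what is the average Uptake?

E[Uptake|SeaLevel=0] averages over only the 2 units with SeaLevel=0 (CO2 = 3, 0): Uptake = -17, 1, mean -8.

-8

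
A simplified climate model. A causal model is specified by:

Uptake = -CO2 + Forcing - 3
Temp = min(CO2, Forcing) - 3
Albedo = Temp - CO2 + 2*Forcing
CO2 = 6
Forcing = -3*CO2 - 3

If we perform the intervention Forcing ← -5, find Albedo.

-24

Under do(Forcing=-5), the mechanism Forcing = -3*CO2 - 3 is discarded; Forcing is fixed at -5.
Temp = min(CO2, Forcing) - 3  [with CO2=6, Forcing=-5]  = -8
Albedo = Temp - CO2 + 2*Forcing  [with Temp=-8, CO2=6, Forcing=-5]  = -24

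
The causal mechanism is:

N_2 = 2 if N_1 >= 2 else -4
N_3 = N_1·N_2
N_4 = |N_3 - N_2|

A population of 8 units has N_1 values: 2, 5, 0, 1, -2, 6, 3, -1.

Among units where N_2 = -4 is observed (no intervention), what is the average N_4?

Conditioning on N_2=-4 selects the 4 unit(s) with N_1 ∈ {0, 1, -2, -1}. Their N_4 values: 4, 0, 12, 8. Mean = 6.

6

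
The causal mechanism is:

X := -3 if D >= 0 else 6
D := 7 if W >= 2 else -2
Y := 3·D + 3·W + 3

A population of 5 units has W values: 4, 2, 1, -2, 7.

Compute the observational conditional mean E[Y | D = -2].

-4.5

E[Y|D=-2] averages over only the 2 units with D=-2 (W = 1, -2): Y = 0, -9, mean -4.5.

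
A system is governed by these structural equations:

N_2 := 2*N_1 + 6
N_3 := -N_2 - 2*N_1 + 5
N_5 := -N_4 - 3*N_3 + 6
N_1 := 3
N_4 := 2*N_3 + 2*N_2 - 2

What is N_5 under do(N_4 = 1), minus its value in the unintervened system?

-5

Intervening sets N_4 = 1 and removes its equation (N_4 := 2*N_3 + 2*N_2 - 2).
N_2 = 2*N_1 + 6  [with N_1=3]  = 12
N_3 = -N_2 - 2*N_1 + 5  [with N_2=12, N_1=3]  = -13
N_5 = -N_4 - 3*N_3 + 6  [with N_4=1, N_3=-13]  = 44
Without intervention: N_2 = 2*N_1 + 6  [with N_1=3]  = 12; N_3 = -N_2 - 2*N_1 + 5  [with N_2=12, N_1=3]  = -13; N_4 = 2*N_3 + 2*N_2 - 2  [with N_3=-13, N_2=12]  = -4; N_5 = -N_4 - 3*N_3 + 6  [with N_4=-4, N_3=-13]  = 49.
Change = 44 − 49 = -5.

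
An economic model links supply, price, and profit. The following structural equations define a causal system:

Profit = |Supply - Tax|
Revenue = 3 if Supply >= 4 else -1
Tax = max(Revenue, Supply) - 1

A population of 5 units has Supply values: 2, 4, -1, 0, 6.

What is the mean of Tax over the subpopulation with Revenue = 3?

E[Tax|Revenue=3] averages over only the 2 units with Revenue=3 (Supply = 4, 6): Tax = 3, 5, mean 4.

4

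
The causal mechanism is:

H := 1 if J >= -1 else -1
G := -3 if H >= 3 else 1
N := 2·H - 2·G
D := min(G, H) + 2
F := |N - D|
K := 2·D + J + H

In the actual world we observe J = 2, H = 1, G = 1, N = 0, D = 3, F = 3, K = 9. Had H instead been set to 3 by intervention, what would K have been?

Under do(H=3), the mechanism H := 1 if J >= -1 else -1 is discarded; H is fixed at 3.
G = -3 if H >= 3 else 1  [with H=3]  = -3
D = min(G, H) + 2  [with G=-3, H=3]  = -1
K = 2·D + J + H  [with D=-1, J=2, H=3]  = 3

3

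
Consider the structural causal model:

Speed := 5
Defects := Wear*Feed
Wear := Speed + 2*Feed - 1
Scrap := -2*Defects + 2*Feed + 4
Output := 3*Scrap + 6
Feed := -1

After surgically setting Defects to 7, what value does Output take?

Under do(Defects=7), the mechanism Defects := Wear*Feed is discarded; Defects is fixed at 7.
Scrap = -2*Defects + 2*Feed + 4  [with Defects=7, Feed=-1]  = -12
Output = 3*Scrap + 6  [with Scrap=-12]  = -30

-30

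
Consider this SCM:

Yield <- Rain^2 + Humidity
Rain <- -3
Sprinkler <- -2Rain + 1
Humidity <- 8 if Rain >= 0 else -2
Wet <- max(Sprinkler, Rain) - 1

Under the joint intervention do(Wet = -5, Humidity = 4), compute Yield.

13

Setting Wet = -5, Humidity = 4 by intervention discards those variables' equations.
Yield = Rain^2 + Humidity  [with Rain=-3, Humidity=4]  = 13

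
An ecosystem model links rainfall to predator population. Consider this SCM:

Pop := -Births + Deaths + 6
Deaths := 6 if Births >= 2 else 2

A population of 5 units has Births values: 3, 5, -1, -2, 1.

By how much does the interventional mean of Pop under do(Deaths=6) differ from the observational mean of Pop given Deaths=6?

2.8

The intervention sets Deaths=6 in all 5 units regardless of Births. Recomputing Pop per unit gives 9, 7, 13, 14, 11; average 10.8.
Observing Deaths=6 restricts to units where Deaths's equation naturally yields 6: Births ∈ {3, 5}. In that subpopulation Pop = 9, 7, mean 8.
Difference = 10.8 − 8 = 2.8.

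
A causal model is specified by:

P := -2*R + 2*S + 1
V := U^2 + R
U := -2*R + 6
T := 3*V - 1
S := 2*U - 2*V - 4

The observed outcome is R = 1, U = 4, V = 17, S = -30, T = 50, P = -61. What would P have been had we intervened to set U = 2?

-21

Under do(U=2), the mechanism U := -2*R + 6 is discarded; U is fixed at 2.
V = U^2 + R  [with U=2, R=1]  = 5
S = 2*U - 2*V - 4  [with U=2, V=5]  = -10
P = -2*R + 2*S + 1  [with R=1, S=-10]  = -21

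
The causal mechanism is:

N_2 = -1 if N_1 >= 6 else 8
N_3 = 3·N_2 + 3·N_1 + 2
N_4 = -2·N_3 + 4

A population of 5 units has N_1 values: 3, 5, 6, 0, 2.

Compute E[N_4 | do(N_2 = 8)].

-67.2

do(N_2=8) breaks N_2's dependence on N_1. With N_2=8 fixed, N_4 across the units is -66, -78, -84, -48, -60, mean -67.2.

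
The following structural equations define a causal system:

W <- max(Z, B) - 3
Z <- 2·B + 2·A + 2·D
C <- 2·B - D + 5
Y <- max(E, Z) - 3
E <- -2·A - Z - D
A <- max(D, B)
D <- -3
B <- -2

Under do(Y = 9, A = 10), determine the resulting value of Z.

Under do(Y = 9, A = 10), each intervened variable's structural equation is replaced by its fixed value.
Z = 2·B + 2·A + 2·D  [with B=-2, A=10, D=-3]  = 10

10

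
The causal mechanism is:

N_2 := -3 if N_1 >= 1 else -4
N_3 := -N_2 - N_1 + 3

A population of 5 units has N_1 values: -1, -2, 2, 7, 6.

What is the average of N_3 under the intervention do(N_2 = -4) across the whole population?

do(N_2=-4) breaks N_2's dependence on N_1. With N_2=-4 fixed, N_3 across the units is 8, 9, 5, 0, 1, mean 4.6.

4.6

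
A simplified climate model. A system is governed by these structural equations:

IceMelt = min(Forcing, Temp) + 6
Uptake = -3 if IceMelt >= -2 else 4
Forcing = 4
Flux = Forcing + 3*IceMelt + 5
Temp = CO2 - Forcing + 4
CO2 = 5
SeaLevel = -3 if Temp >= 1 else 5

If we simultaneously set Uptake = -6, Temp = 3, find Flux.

Setting Uptake = -6, Temp = 3 by intervention discards those variables' equations.
IceMelt = min(Forcing, Temp) + 6  [with Forcing=4, Temp=3]  = 9
Flux = Forcing + 3*IceMelt + 5  [with Forcing=4, IceMelt=9]  = 36

36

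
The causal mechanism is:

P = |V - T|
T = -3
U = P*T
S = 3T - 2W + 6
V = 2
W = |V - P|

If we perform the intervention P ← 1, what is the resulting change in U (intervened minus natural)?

The intervention breaks the incoming arrows to P: P = |V - T| no longer applies, and P = 1.
U = P*T  [with P=1, T=-3]  = -3
Without intervention: P = |V - T|  [with V=2, T=-3]  = 5; U = P*T  [with P=5, T=-3]  = -15.
Change = -3 − (-15) = 12.

12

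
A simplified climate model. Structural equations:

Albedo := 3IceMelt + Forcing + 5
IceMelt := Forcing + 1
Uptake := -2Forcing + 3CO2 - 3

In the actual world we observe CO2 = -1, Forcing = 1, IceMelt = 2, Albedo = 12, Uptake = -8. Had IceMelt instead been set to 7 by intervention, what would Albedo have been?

The intervention breaks the incoming arrows to IceMelt: IceMelt := Forcing + 1 no longer applies, and IceMelt = 7.
Albedo = 3IceMelt + Forcing + 5  [with IceMelt=7, Forcing=1]  = 27

27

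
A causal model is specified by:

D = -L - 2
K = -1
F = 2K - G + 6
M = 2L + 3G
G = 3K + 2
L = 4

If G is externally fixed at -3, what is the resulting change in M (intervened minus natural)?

The intervention breaks the incoming arrows to G: G = 3K + 2 no longer applies, and G = -3.
M = 2L + 3G  [with L=4, G=-3]  = -1
Without intervention: G = 3K + 2  [with K=-1]  = -1; M = 2L + 3G  [with L=4, G=-1]  = 5.
Change = -1 − 5 = -6.

-6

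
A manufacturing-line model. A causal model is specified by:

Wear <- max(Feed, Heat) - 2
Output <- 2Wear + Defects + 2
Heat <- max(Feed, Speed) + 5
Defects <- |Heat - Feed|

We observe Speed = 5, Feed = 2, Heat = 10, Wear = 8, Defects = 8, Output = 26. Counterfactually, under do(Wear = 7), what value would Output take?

24

Under do(Wear=7), the mechanism Wear <- max(Feed, Heat) - 2 is discarded; Wear is fixed at 7.
Heat = max(Feed, Speed) + 5  [with Feed=2, Speed=5]  = 10
Defects = |Heat - Feed|  [with Heat=10, Feed=2]  = 8
Output = 2Wear + Defects + 2  [with Wear=7, Defects=8]  = 24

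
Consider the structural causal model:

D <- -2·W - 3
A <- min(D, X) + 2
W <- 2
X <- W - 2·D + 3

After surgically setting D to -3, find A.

Under do(D=-3), the mechanism D <- -2·W - 3 is discarded; D is fixed at -3.
X = W - 2·D + 3  [with W=2, D=-3]  = 11
A = min(D, X) + 2  [with D=-3, X=11]  = -1

-1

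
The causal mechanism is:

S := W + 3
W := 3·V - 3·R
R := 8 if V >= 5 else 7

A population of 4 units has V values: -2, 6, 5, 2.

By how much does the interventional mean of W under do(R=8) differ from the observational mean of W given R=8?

-8.25

Every unit gets R=8 under the intervention. W values become -30, -6, -9, -18; E[W|do(R=8)] = -15.75.
E[W|R=8] averages over only the 2 units with R=8 (V = 6, 5): W = -6, -9, mean -7.5.
Difference = -15.75 − (-7.5) = -8.25.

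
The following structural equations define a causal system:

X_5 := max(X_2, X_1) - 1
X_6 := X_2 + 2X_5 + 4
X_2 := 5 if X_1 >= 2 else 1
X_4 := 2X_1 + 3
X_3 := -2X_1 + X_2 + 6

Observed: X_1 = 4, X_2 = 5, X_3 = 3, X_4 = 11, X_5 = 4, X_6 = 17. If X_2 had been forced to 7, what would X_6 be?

Under do(X_2=7), the mechanism X_2 := 5 if X_1 >= 2 else 1 is discarded; X_2 is fixed at 7.
X_5 = max(X_2, X_1) - 1  [with X_2=7, X_1=4]  = 6
X_6 = X_2 + 2X_5 + 4  [with X_2=7, X_5=6]  = 23

23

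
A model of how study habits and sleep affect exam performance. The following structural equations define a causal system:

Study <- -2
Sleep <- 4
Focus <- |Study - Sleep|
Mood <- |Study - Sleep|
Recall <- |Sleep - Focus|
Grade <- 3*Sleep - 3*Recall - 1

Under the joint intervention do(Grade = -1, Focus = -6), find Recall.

10

Under do(Grade = -1, Focus = -6), each intervened variable's structural equation is replaced by its fixed value.
Recall = |Sleep - Focus|  [with Sleep=4, Focus=-6]  = 10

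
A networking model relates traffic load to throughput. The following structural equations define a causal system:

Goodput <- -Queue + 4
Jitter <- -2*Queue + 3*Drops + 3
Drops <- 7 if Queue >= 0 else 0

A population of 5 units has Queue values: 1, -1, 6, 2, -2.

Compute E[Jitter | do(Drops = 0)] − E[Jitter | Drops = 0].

-5.4

The intervention sets Drops=0 in all 5 units regardless of Queue. Recomputing Jitter per unit gives 1, 5, -9, -1, 7; average 0.6.
Observing Drops=0 restricts to units where Drops's equation naturally yields 0: Queue ∈ {-1, -2}. In that subpopulation Jitter = 5, 7, mean 6.
Difference = 0.6 − 6 = -5.4.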